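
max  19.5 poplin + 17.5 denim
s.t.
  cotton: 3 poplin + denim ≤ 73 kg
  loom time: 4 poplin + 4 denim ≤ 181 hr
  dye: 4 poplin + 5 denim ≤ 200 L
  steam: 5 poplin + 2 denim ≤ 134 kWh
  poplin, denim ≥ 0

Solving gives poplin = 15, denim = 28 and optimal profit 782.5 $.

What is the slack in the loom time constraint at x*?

9

loom time used = 4·15 + 4·28 = 172; slack = 181 − 172 = 9.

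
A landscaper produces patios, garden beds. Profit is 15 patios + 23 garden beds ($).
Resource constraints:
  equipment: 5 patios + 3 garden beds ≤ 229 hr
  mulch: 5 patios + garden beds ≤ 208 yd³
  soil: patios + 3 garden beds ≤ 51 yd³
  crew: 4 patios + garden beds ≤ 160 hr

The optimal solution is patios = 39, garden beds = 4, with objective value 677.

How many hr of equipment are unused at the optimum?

22

equipment used = 5·39 + 3·4 = 207; slack = 229 − 207 = 22.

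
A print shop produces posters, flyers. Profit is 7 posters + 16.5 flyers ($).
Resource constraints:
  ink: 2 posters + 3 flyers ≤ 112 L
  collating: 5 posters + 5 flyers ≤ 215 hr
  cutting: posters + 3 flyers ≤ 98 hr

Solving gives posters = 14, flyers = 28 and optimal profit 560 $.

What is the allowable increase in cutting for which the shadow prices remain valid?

14

Binding constraints: ink, cutting. The basis is B = [[2,3],[1,3]] with det 3.
Per unit increase in cutting, x* moves by d = (-1, 0.6667).
The basis stays optimal until posters reaches 0; allowable increase = 14 hr.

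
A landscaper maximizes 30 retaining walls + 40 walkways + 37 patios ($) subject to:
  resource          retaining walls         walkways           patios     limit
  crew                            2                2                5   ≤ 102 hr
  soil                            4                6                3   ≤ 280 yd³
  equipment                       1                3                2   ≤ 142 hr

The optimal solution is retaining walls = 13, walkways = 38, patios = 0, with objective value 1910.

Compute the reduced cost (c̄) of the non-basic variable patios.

-3

Binding: crew and soil. Non-binding: equipment (15 unused).
Since equipment is not tight, its dual is 0.
Dual feasibility on the basic columns requires 2·y_crew + 4·y_soil = 30, 2·y_crew + 6·y_soil = 40.
This yields shadow prices y_crew = 5, y_soil = 5.
Reduced cost of patios: c₃ − yᵀa₃ = 37 − (5·5 + 5·3) = 37 − 40 = -3.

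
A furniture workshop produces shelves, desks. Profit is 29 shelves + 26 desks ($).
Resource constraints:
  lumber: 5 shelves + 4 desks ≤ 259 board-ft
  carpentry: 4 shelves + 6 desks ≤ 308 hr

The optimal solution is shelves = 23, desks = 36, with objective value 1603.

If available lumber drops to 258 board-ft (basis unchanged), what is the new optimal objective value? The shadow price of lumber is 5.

Δb = -1, so new z* = 1603 + (5)·(-1) = 1603 − 5 = 1598.

1598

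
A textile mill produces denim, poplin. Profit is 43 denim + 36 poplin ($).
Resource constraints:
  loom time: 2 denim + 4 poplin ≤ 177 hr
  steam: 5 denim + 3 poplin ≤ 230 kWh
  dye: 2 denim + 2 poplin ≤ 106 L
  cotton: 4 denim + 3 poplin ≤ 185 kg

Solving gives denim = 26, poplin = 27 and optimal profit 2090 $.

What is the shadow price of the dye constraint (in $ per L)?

7.5

Check each constraint at x*: loom time 160/177 (slack 17); steam 211/230 (slack 19); dye 106/106 (tight); cotton 185/185 (tight).
By complementary slackness, y = 0 for the non-binding constraints.
Dual feasibility on the basic columns requires 2·y_dye + 4·y_cotton = 43, 2·y_dye + 3·y_cotton = 36.
This yields shadow prices y_dye = 7.5, y_cotton = 7.
Shadow price of dye = 7.5.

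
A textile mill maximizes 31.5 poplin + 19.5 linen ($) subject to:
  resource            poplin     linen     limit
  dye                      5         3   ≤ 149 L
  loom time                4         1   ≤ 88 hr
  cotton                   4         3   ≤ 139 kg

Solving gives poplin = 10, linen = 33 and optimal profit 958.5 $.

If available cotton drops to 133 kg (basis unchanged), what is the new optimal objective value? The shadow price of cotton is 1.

952.5

Δb = -6, so new z* = 958.5 + (1)·(-6) = 958.5 − 6 = 952.5.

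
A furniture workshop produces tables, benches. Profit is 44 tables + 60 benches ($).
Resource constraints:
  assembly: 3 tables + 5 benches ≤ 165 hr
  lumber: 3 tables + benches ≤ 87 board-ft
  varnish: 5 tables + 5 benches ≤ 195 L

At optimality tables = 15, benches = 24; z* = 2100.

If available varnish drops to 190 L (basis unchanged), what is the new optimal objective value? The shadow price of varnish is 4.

Δb = -5, so new z* = 2100 + (4)·(-5) = 2100 − 20 = 2080.

2080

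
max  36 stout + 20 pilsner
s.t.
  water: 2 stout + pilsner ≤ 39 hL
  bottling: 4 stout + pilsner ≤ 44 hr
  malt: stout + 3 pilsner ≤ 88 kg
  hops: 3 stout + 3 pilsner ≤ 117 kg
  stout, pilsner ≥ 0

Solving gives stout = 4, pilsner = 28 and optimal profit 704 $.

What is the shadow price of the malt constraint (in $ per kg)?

At the optimum: water uses 36 of 39 (slack = 3); bottling uses 44 of 44 (binding); malt uses 88 of 88 (binding); hops uses 96 of 117 (slack = 21).
Slack constraints have shadow price 0 (complementary slackness).
Dual feasibility on the basic columns requires 4·y_bottling + 1·y_malt = 36, 1·y_bottling + 3·y_malt = 20.
This yields shadow prices y_bottling = 8, y_malt = 4.
Shadow price of malt = 4.

4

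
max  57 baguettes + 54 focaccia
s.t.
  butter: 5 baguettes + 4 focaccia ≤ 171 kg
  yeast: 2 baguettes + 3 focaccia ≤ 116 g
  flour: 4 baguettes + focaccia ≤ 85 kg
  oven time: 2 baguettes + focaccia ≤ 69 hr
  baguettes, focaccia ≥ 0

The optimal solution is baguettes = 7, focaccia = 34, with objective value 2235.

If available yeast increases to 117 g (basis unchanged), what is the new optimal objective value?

Binding: butter and yeast. Non-binding: flour (23 unused), oven time (21 unused).
By complementary slackness, y = 0 for the non-binding constraints.
The binding rows give the dual system: 5·y_butter + 2·y_yeast = 57 and 4·y_butter + 3·y_yeast = 54.
This yields shadow prices y_butter = 9, y_yeast = 6.
Δz = y_yeast·Δb = 6 × (1) = 6, so new z* = 2235 + 6 = 2241.

2241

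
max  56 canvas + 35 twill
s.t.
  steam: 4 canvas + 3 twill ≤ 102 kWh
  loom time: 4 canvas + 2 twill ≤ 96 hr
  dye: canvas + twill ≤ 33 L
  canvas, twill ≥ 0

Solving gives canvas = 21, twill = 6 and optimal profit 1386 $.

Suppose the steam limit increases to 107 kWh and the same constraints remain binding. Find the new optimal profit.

Binding: steam and loom time. Non-binding: dye (6 unused).
Slack constraints have shadow price 0 (complementary slackness).
From A_Bᵀ y = c: 4·y_steam + 4·y_loom time = 56; 3·y_steam + 2·y_loom time = 35.
→ y_steam = 7 and y_loom time = 7.
Δz = y_steam·Δb = 7 × (5) = 35, so new z* = 1386 + 35 = 1421.

1421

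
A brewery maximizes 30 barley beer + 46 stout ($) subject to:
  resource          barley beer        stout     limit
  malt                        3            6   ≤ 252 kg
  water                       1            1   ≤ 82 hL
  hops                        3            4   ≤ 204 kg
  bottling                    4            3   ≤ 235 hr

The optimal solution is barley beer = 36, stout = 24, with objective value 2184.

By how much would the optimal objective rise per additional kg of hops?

At the optimum: malt uses 252 of 252 (binding); water uses 60 of 82 (slack = 22); hops uses 204 of 204 (binding); bottling uses 216 of 235 (slack = 19).
By complementary slackness, y = 0 for the non-binding constraints.
The binding rows give the dual system: 3·y_malt + 3·y_hops = 30 and 6·y_malt + 4·y_hops = 46.
This yields shadow prices y_malt = 3, y_hops = 7.
Shadow price of hops = 7.

7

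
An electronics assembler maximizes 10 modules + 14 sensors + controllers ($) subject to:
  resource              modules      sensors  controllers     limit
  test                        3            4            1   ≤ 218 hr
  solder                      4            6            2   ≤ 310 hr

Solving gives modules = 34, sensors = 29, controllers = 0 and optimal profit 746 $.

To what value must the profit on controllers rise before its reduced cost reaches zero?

Check each constraint at x*: test 218/218 (tight); solder 310/310 (tight).
Dual feasibility on the basic columns requires 3·y_test + 4·y_solder = 10, 4·y_test + 6·y_solder = 14.
→ y_test = 2 and y_solder = 1.
controllers enters the basis when its profit ≥ yᵀa₃ = 2·1 + 1·2 = 4.

4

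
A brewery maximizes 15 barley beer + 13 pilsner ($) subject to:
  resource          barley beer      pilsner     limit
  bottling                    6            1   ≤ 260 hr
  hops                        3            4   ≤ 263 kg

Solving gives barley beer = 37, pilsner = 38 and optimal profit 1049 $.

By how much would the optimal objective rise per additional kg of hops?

At the optimum: bottling uses 260 of 260 (binding); hops uses 263 of 263 (binding).
Dual feasibility on the basic columns requires 6·y_bottling + 3·y_hops = 15, 1·y_bottling + 4·y_hops = 13.
This yields shadow prices y_bottling = 1, y_hops = 3.
Shadow price of hops = 3.

3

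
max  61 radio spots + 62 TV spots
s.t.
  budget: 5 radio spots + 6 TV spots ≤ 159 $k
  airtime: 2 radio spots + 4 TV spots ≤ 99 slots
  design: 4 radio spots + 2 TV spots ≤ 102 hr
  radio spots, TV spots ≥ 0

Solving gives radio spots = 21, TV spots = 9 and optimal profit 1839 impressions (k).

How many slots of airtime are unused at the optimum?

airtime used = 2·21 + 4·9 = 78; slack = 99 − 78 = 21.

21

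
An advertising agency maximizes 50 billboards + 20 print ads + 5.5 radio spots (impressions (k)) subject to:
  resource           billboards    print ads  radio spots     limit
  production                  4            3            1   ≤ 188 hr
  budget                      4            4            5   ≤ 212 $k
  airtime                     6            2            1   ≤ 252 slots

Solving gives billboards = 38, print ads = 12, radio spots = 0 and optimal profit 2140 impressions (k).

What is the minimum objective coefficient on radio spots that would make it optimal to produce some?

Binding: production and airtime. Non-binding: budget (12 unused).
By complementary slackness, y = 0 for the non-binding constraint.
Dual feasibility on the basic columns requires 4·y_production + 6·y_airtime = 50, 3·y_production + 2·y_airtime = 20.
Solving: y_production = 2, y_airtime = 7.
radio spots enters the basis when its profit ≥ yᵀa₃ = 2·1 + 7·1 = 9.

9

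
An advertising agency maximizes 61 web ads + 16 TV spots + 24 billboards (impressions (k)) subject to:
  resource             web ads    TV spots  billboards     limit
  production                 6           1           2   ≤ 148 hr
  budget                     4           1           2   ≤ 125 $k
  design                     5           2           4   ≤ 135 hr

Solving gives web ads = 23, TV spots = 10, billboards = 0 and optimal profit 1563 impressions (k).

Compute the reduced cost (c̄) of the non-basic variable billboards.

At the optimum: production uses 148 of 148 (binding); budget uses 102 of 125 (slack = 23); design uses 135 of 135 (binding).
By complementary slackness, y = 0 for the non-binding constraint.
Dual feasibility on the basic columns requires 6·y_production + 5·y_design = 61, 1·y_production + 2·y_design = 16.
This yields shadow prices y_production = 6, y_design = 5.
Reduced cost of billboards: c₃ − yᵀa₃ = 24 − (6·2 + 5·4) = 24 − 32 = -8.

-8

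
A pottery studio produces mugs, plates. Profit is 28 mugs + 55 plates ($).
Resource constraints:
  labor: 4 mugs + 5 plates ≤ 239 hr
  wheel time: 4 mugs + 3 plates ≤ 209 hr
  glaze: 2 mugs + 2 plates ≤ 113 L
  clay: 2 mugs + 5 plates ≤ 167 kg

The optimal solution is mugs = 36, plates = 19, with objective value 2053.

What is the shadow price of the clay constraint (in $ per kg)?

At the optimum: labor uses 239 of 239 (binding); wheel time uses 201 of 209 (slack = 8); glaze uses 110 of 113 (slack = 3); clay uses 167 of 167 (binding).
Slack constraints have shadow price 0 (complementary slackness).
From A_Bᵀ y = c: 4·y_labor + 2·y_clay = 28; 5·y_labor + 5·y_clay = 55.
Solving: y_labor = 3, y_clay = 8.
Shadow price of clay = 8.

8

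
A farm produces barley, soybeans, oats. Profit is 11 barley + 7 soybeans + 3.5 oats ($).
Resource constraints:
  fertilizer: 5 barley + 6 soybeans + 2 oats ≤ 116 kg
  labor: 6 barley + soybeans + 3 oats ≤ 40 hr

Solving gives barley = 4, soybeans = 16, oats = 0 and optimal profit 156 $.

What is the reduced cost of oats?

Both fertilizer and labor are binding at x*.
From A_Bᵀ y = c: 5·y_fertilizer + 6·y_labor = 11; 6·y_fertilizer + 1·y_labor = 7.
→ y_fertilizer = 1 and y_labor = 1.
Reduced cost of oats: c₃ − yᵀa₃ = 3.5 − (1·2 + 1·3) = 3.5 − 5 = -1.5.

-1.5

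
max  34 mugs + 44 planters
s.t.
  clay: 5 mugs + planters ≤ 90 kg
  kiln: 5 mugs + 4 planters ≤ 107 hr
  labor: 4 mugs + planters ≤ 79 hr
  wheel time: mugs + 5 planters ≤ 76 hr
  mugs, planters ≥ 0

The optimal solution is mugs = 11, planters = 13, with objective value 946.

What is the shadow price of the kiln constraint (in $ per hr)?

At the optimum: clay uses 68 of 90 (slack = 22); kiln uses 107 of 107 (binding); labor uses 57 of 79 (slack = 22); wheel time uses 76 of 76 (binding).
Slack constraints have shadow price 0 (complementary slackness).
The binding rows give the dual system: 5·y_kiln + 1·y_wheel time = 34 and 4·y_kiln + 5·y_wheel time = 44.
This yields shadow prices y_kiln = 6, y_wheel time = 4.
Shadow price of kiln = 6.

6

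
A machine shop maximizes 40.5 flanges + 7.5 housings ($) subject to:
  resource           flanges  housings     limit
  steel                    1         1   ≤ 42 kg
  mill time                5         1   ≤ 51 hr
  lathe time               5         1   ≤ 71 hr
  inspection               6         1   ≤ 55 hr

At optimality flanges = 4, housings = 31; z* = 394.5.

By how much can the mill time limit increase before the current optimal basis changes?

1.4

Binding constraints: mill time, inspection. The basis is B = [[5,1],[6,1]] with det -1.
Per unit increase in mill time, x* moves by d = (-1, 6).
The basis stays optimal until steel becomes binding; allowable increase = 1.4 hr.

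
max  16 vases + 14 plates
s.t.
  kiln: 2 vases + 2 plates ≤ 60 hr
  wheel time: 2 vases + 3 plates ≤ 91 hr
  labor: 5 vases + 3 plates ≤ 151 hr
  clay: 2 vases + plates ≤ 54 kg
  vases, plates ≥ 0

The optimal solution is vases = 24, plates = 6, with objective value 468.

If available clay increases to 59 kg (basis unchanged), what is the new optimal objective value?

Binding: kiln and clay. Non-binding: wheel time (25 unused), labor (13 unused).
By complementary slackness, y = 0 for the non-binding constraints.
From A_Bᵀ y = c: 2·y_kiln + 2·y_clay = 16; 2·y_kiln + 1·y_clay = 14.
Solving: y_kiln = 6, y_clay = 2.
Δz = y_clay·Δb = 2 × (5) = 10, so new z* = 468 + 10 = 478.

478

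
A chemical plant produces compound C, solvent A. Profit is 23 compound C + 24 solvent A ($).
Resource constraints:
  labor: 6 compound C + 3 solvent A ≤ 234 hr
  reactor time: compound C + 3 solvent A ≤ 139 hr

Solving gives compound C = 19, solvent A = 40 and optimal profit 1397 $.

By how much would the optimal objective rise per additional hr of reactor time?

5

Both labor and reactor time are binding at x*.
The binding rows give the dual system: 6·y_labor + 1·y_reactor time = 23 and 3·y_labor + 3·y_reactor time = 24.
This yields shadow prices y_labor = 3, y_reactor time = 5.
Shadow price of reactor time = 5.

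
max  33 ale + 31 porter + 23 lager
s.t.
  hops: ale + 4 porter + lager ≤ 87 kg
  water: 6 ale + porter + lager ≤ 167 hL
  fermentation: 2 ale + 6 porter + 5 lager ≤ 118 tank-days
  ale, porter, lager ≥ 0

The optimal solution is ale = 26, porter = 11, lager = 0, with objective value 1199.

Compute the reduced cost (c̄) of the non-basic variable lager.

Check each constraint at x*: hops 70/87 (slack 17); water 167/167 (tight); fermentation 118/118 (tight).
Slack constraints have shadow price 0 (complementary slackness).
From A_Bᵀ y = c: 6·y_water + 2·y_fermentation = 33; 1·y_water + 6·y_fermentation = 31.
Solving: y_water = 4, y_fermentation = 4.5.
Reduced cost of lager: c₃ − yᵀa₃ = 23 − (4·1 + 4.5·5) = 23 − 26.5 = -3.5.

-3.5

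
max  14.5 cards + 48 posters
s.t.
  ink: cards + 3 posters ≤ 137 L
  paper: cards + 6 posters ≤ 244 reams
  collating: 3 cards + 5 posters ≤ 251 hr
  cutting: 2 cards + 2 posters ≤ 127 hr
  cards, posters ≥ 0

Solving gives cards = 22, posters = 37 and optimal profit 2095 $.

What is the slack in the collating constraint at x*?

0

collating used = 3·22 + 5·37 = 251; slack = 251 − 251 = 0.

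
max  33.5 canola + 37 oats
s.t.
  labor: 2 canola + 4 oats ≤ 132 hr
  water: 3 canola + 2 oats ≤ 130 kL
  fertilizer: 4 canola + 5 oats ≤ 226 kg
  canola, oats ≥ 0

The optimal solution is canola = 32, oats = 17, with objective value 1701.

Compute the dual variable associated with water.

7.5

At the optimum: labor uses 132 of 132 (binding); water uses 130 of 130 (binding); fertilizer uses 213 of 226 (slack = 13).
Since fertilizer is not tight, its dual is 0.
From A_Bᵀ y = c: 2·y_labor + 3·y_water = 33.5; 4·y_labor + 2·y_water = 37.
Solving: y_labor = 5.5, y_water = 7.5.
Shadow price of water = 7.5.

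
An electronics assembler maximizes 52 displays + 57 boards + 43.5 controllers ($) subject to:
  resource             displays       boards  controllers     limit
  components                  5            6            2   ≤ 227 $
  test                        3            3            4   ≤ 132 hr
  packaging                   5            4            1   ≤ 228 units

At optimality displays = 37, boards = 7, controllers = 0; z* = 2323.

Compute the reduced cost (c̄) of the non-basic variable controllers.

-2.5

Binding: components and test. Non-binding: packaging (15 unused).
By complementary slackness, y = 0 for the non-binding constraint.
The binding rows give the dual system: 5·y_components + 3·y_test = 52 and 6·y_components + 3·y_test = 57.
→ y_components = 5 and y_test = 9.
Reduced cost of controllers: c₃ − yᵀa₃ = 43.5 − (5·2 + 9·4) = 43.5 − 46 = -2.5.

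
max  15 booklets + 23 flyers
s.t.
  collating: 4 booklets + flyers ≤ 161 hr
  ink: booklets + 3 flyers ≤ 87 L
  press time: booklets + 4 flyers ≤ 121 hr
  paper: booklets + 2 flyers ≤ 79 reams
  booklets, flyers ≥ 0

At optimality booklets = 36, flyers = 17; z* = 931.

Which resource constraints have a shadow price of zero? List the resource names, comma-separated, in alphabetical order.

paper, press time

collating: 161/161 (binding)
ink: 87/87 (binding)
press time: 104/121 (slack 17)
paper: 70/79 (slack 9)
By complementary slackness, a constraint with positive slack has shadow price 0 → paper, press time.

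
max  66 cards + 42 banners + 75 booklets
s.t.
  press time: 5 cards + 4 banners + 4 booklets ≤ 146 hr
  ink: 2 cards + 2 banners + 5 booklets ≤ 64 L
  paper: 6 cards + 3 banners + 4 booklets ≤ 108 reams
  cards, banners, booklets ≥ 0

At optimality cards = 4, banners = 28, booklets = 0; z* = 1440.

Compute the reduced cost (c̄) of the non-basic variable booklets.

-2

At the optimum: press time uses 132 of 146 (slack = 14); ink uses 64 of 64 (binding); paper uses 108 of 108 (binding).
Slack constraints have shadow price 0 (complementary slackness).
From A_Bᵀ y = c: 2·y_ink + 6·y_paper = 66; 2·y_ink + 3·y_paper = 42.
Solving: y_ink = 9, y_paper = 8.
Reduced cost of booklets: c₃ − yᵀa₃ = 75 − (9·5 + 8·4) = 75 − 77 = -2.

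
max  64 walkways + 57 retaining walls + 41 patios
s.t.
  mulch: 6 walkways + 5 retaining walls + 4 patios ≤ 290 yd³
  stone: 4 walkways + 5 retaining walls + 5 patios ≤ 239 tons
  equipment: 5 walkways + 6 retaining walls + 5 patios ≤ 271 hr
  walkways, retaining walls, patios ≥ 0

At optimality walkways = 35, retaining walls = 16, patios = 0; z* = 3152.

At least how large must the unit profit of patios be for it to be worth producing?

46

Binding: mulch and equipment. Non-binding: stone (19 unused).
Slack constraints have shadow price 0 (complementary slackness).
The binding rows give the dual system: 6·y_mulch + 5·y_equipment = 64 and 5·y_mulch + 6·y_equipment = 57.
→ y_mulch = 9 and y_equipment = 2.
patios enters the basis when its profit ≥ yᵀa₃ = 9·4 + 2·5 = 46.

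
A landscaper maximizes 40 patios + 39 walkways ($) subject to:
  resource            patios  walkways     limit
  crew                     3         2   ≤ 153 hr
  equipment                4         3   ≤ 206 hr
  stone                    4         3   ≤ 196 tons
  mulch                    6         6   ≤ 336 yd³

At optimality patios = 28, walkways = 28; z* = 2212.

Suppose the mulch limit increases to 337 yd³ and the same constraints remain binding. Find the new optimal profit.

Binding: stone and mulch. Non-binding: crew (13 unused), equipment (10 unused).
By complementary slackness, y = 0 for the non-binding constraints.
Dual feasibility on the basic columns requires 4·y_stone + 6·y_mulch = 40, 3·y_stone + 6·y_mulch = 39.
Solving: y_stone = 1, y_mulch = 6.
Δz = y_mulch·Δb = 6 × (1) = 6, so new z* = 2212 + 6 = 2218.

2218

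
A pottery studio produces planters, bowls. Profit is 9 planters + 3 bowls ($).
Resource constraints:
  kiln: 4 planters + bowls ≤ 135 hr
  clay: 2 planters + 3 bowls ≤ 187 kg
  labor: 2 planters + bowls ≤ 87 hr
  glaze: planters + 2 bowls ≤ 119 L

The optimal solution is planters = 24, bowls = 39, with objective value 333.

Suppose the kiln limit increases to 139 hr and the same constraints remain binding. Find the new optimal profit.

339

Check each constraint at x*: kiln 135/135 (tight); clay 165/187 (slack 22); labor 87/87 (tight); glaze 102/119 (slack 17).
Slack constraints have shadow price 0 (complementary slackness).
Dual feasibility on the basic columns requires 4·y_kiln + 2·y_labor = 9, 1·y_kiln + 1·y_labor = 3.
Solving: y_kiln = 1.5, y_labor = 1.5.
Δz = y_kiln·Δb = 1.5 × (4) = 6, so new z* = 333 + 6 = 339.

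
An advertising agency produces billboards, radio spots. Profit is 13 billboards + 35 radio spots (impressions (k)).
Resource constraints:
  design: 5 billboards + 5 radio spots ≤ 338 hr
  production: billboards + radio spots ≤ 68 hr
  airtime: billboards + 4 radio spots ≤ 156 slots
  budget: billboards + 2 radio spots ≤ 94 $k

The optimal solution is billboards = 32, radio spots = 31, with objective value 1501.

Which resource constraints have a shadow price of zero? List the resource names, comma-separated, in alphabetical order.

design, production

design: 315/338 (slack 23)
production: 63/68 (slack 5)
airtime: 156/156 (binding)
budget: 94/94 (binding)
By complementary slackness, a constraint with positive slack has shadow price 0 → design, production.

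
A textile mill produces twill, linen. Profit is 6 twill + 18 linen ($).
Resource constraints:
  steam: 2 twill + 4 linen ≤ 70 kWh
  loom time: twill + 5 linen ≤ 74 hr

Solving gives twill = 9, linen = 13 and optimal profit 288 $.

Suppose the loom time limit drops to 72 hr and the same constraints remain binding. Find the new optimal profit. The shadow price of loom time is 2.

Δb = -2, so new z* = 288 + (2)·(-2) = 288 − 4 = 284.

284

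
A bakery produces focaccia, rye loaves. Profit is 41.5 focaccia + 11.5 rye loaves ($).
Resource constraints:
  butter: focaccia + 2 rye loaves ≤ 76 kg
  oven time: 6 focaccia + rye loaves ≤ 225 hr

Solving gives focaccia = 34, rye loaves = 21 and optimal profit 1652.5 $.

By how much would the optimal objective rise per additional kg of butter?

2.5

Check each constraint at x*: butter 76/76 (tight); oven time 225/225 (tight).
Dual feasibility on the basic columns requires 1·y_butter + 6·y_oven time = 41.5, 2·y_butter + 1·y_oven time = 11.5.
This yields shadow prices y_butter = 2.5, y_oven time = 6.5.
Shadow price of butter = 2.5.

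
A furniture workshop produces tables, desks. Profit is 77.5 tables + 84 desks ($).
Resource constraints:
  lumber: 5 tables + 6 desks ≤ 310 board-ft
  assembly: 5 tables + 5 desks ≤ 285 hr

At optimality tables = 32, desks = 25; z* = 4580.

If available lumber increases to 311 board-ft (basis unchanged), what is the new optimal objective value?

Check each constraint at x*: lumber 310/310 (tight); assembly 285/285 (tight).
Dual feasibility on the basic columns requires 5·y_lumber + 5·y_assembly = 77.5, 6·y_lumber + 5·y_assembly = 84.
This yields shadow prices y_lumber = 6.5, y_assembly = 9.
Δz = y_lumber·Δb = 6.5 × (1) = 6.5, so new z* = 4580 + 6.5 = 4586.5.

4586.5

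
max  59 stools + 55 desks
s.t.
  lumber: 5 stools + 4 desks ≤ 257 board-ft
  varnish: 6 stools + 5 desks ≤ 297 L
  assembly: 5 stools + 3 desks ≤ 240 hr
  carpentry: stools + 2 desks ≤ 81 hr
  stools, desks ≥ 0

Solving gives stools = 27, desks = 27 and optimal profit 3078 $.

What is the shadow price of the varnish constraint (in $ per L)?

Binding: varnish and carpentry. Non-binding: lumber (14 unused), assembly (24 unused).
By complementary slackness, y = 0 for the non-binding constraints.
The binding rows give the dual system: 6·y_varnish + 1·y_carpentry = 59 and 5·y_varnish + 2·y_carpentry = 55.
This yields shadow prices y_varnish = 9, y_carpentry = 5.
Shadow price of varnish = 9.

9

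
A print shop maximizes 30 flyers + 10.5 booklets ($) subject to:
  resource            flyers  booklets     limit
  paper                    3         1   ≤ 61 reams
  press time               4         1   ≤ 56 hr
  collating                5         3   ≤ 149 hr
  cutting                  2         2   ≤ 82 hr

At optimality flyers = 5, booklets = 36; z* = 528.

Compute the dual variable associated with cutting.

At the optimum: paper uses 51 of 61 (slack = 10); press time uses 56 of 56 (binding); collating uses 133 of 149 (slack = 16); cutting uses 82 of 82 (binding).
Slack constraints have shadow price 0 (complementary slackness).
The binding rows give the dual system: 4·y_press time + 2·y_cutting = 30 and 1·y_press time + 2·y_cutting = 10.5.
This yields shadow prices y_press time = 6.5, y_cutting = 2.
Shadow price of cutting = 2.

2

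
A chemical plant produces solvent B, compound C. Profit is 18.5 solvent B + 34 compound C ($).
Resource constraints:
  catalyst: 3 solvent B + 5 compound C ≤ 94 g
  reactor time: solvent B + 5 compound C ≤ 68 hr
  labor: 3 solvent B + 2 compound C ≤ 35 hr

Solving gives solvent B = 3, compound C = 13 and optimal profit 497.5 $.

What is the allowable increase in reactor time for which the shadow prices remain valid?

Binding constraints: reactor time, labor. The basis is B = [[1,5],[3,2]] with det -13.
Per unit increase in reactor time, x* moves by d = (-0.1538, 0.2308).
The basis stays optimal until solvent B reaches 0; allowable increase = 19.5 hr.

19.5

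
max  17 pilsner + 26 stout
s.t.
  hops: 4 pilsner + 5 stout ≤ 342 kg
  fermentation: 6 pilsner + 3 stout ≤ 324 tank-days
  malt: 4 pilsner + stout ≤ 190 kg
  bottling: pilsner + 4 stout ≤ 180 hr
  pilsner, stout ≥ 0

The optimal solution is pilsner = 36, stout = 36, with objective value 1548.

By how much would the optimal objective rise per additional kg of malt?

0

At the optimum: hops uses 324 of 342 (slack = 18); fermentation uses 324 of 324 (binding); malt uses 180 of 190 (slack = 10); bottling uses 180 of 180 (binding).
Since hops, malt are not tight, their duals are 0.
Dual feasibility on the basic columns requires 6·y_fermentation + 1·y_bottling = 17, 3·y_fermentation + 4·y_bottling = 26.
This yields shadow prices y_fermentation = 2, y_bottling = 5.
Shadow price of malt = 0.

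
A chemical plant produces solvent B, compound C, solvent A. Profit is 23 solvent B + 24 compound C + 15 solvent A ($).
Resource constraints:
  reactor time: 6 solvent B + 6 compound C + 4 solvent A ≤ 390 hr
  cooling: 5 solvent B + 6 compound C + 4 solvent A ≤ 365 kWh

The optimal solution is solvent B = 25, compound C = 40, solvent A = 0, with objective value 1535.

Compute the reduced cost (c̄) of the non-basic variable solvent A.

At the optimum: reactor time uses 390 of 390 (binding); cooling uses 365 of 365 (binding).
Dual feasibility on the basic columns requires 6·y_reactor time + 5·y_cooling = 23, 6·y_reactor time + 6·y_cooling = 24.
→ y_reactor time = 3 and y_cooling = 1.
Reduced cost of solvent A: c₃ − yᵀa₃ = 15 − (3·4 + 1·4) = 15 − 16 = -1.

-1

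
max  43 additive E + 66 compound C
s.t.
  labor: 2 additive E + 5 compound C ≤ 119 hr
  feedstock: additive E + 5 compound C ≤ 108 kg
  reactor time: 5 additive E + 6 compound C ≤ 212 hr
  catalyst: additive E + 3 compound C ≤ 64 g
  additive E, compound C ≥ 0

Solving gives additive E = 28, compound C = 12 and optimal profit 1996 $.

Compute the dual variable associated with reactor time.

Binding: reactor time and catalyst. Non-binding: labor (3 unused), feedstock (20 unused).
Since labor, feedstock are not tight, their duals are 0.
Dual feasibility on the basic columns requires 5·y_reactor time + 1·y_catalyst = 43, 6·y_reactor time + 3·y_catalyst = 66.
→ y_reactor time = 7 and y_catalyst = 8.
Shadow price of reactor time = 7.

7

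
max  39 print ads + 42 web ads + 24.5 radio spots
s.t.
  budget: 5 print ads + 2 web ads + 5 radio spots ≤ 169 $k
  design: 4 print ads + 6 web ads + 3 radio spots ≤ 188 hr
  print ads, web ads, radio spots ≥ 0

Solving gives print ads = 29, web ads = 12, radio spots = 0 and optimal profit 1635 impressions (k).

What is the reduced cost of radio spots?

Check each constraint at x*: budget 169/169 (tight); design 188/188 (tight).
From A_Bᵀ y = c: 5·y_budget + 4·y_design = 39; 2·y_budget + 6·y_design = 42.
Solving: y_budget = 3, y_design = 6.
Reduced cost of radio spots: c₃ − yᵀa₃ = 24.5 − (3·5 + 6·3) = 24.5 − 33 = -8.5.

-8.5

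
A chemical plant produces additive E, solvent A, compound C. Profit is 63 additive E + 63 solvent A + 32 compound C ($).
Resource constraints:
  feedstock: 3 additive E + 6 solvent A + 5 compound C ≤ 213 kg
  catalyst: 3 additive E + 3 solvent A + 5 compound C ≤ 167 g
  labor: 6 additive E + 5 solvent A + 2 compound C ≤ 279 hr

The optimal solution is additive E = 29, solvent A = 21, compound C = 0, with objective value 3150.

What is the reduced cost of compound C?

-1

Check each constraint at x*: feedstock 213/213 (tight); catalyst 150/167 (slack 17); labor 279/279 (tight).
Since catalyst is not tight, its dual is 0.
The binding rows give the dual system: 3·y_feedstock + 6·y_labor = 63 and 6·y_feedstock + 5·y_labor = 63.
This yields shadow prices y_feedstock = 3, y_labor = 9.
Reduced cost of compound C: c₃ − yᵀa₃ = 32 − (3·5 + 9·2) = 32 − 33 = -1.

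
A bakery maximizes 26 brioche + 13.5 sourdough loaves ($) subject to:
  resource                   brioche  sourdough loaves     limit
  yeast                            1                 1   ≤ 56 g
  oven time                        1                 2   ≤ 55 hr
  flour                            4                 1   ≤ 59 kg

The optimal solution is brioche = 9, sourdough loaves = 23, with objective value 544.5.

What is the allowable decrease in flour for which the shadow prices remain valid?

Binding constraints: oven time, flour. The basis is B = [[1,2],[4,1]] with det -7.
Per unit decrease in flour, x* moves by d = (-0.2857, 0.1429).
The basis stays optimal until brioche reaches 0; allowable decrease = 31.5 kg.

31.5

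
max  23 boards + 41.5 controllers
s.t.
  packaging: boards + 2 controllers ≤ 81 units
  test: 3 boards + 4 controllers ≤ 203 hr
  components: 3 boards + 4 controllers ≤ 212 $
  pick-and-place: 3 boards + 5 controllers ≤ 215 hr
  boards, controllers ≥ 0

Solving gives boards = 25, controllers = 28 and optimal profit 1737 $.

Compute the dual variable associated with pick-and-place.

4.5

Binding: packaging and pick-and-place. Non-binding: test (16 unused), components (25 unused).
Since test, components are not tight, their duals are 0.
Dual feasibility on the basic columns requires 1·y_packaging + 3·y_pick-and-place = 23, 2·y_packaging + 5·y_pick-and-place = 41.5.
This yields shadow prices y_packaging = 9.5, y_pick-and-place = 4.5.
Shadow price of pick-and-place = 4.5.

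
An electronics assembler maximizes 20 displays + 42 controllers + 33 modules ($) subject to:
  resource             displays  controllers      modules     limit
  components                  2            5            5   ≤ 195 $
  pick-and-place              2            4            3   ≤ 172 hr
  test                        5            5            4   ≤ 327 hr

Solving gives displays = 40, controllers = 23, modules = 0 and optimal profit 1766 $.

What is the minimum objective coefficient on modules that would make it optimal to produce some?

34

At the optimum: components uses 195 of 195 (binding); pick-and-place uses 172 of 172 (binding); test uses 315 of 327 (slack = 12).
Slack constraints have shadow price 0 (complementary slackness).
From A_Bᵀ y = c: 2·y_components + 2·y_pick-and-place = 20; 5·y_components + 4·y_pick-and-place = 42.
Solving: y_components = 2, y_pick-and-place = 8.
modules enters the basis when its profit ≥ yᵀa₃ = 2·5 + 8·3 = 34.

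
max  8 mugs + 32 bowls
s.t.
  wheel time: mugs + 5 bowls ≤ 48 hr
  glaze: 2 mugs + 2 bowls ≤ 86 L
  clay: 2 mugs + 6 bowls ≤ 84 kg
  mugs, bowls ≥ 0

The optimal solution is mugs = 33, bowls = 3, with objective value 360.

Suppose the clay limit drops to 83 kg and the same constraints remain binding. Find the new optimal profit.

358

Binding: wheel time and clay. Non-binding: glaze (14 unused).
By complementary slackness, y = 0 for the non-binding constraint.
The binding rows give the dual system: 1·y_wheel time + 2·y_clay = 8 and 5·y_wheel time + 6·y_clay = 32.
Solving: y_wheel time = 4, y_clay = 2.
Δz = y_clay·Δb = 2 × (-1) = -2, so new z* = 360 − 2 = 358.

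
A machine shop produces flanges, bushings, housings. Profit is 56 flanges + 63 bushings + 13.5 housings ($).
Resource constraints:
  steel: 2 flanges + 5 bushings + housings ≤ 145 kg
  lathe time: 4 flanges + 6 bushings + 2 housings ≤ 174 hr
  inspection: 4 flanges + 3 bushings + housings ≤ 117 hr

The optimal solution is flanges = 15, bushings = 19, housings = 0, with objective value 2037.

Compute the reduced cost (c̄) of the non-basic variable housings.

Binding: lathe time and inspection. Non-binding: steel (20 unused).
Slack constraints have shadow price 0 (complementary slackness).
From A_Bᵀ y = c: 4·y_lathe time + 4·y_inspection = 56; 6·y_lathe time + 3·y_inspection = 63.
Solving: y_lathe time = 7, y_inspection = 7.
Reduced cost of housings: c₃ − yᵀa₃ = 13.5 − (7·2 + 7·1) = 13.5 − 21 = -7.5.

-7.5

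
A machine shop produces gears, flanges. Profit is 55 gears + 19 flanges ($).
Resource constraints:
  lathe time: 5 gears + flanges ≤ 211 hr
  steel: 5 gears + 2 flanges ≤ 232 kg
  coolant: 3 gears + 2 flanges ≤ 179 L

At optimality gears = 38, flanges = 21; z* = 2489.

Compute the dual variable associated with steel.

Binding: lathe time and steel. Non-binding: coolant (23 unused).
Slack constraints have shadow price 0 (complementary slackness).
From A_Bᵀ y = c: 5·y_lathe time + 5·y_steel = 55; 1·y_lathe time + 2·y_steel = 19.
→ y_lathe time = 3 and y_steel = 8.
Shadow price of steel = 8.

8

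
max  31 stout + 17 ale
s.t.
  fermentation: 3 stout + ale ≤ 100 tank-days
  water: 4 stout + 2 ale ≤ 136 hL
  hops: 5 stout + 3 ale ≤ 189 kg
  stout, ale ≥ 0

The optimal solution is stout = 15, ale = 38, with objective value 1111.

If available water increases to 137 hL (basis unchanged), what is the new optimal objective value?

Binding: water and hops. Non-binding: fermentation (17 unused).
Slack constraints have shadow price 0 (complementary slackness).
From A_Bᵀ y = c: 4·y_water + 5·y_hops = 31; 2·y_water + 3·y_hops = 17.
This yields shadow prices y_water = 4, y_hops = 3.
Δz = y_water·Δb = 4 × (1) = 4, so new z* = 1111 + 4 = 1115.

1115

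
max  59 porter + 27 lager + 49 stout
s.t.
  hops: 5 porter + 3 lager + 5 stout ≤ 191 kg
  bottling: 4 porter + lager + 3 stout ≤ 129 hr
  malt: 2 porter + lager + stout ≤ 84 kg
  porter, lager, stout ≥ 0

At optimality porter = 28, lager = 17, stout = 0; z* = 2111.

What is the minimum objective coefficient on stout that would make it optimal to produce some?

Check each constraint at x*: hops 191/191 (tight); bottling 129/129 (tight); malt 73/84 (slack 11).
Since malt is not tight, its dual is 0.
Dual feasibility on the basic columns requires 5·y_hops + 4·y_bottling = 59, 3·y_hops + 1·y_bottling = 27.
Solving: y_hops = 7, y_bottling = 6.
stout enters the basis when its profit ≥ yᵀa₃ = 7·5 + 6·3 = 53.

53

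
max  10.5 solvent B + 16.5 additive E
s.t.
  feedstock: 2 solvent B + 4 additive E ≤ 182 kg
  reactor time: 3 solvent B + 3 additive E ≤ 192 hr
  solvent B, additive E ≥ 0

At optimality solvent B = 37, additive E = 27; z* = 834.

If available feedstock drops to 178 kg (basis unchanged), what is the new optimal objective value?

822

At the optimum: feedstock uses 182 of 182 (binding); reactor time uses 192 of 192 (binding).
Dual feasibility on the basic columns requires 2·y_feedstock + 3·y_reactor time = 10.5, 4·y_feedstock + 3·y_reactor time = 16.5.
Solving: y_feedstock = 3, y_reactor time = 1.5.
Δz = y_feedstock·Δb = 3 × (-4) = -12, so new z* = 834 − 12 = 822.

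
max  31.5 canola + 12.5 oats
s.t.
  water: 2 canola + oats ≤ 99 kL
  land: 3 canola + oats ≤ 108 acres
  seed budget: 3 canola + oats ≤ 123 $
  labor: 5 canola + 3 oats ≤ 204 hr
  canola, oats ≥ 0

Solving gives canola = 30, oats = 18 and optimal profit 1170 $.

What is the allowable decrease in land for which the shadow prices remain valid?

40

Binding constraints: land, labor. The basis is B = [[3,1],[5,3]] with det 4.
Per unit decrease in land, x* moves by d = (-0.75, 1.25).
The basis stays optimal until canola reaches 0; allowable decrease = 40 acres.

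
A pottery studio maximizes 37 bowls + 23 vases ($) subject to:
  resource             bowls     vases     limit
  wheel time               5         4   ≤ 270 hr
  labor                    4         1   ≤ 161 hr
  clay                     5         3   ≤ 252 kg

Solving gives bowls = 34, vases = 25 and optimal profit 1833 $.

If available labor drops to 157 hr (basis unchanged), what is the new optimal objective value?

Check each constraint at x*: wheel time 270/270 (tight); labor 161/161 (tight); clay 245/252 (slack 7).
Since clay is not tight, its dual is 0.
The binding rows give the dual system: 5·y_wheel time + 4·y_labor = 37 and 4·y_wheel time + 1·y_labor = 23.
→ y_wheel time = 5 and y_labor = 3.
Δz = y_labor·Δb = 3 × (-4) = -12, so new z* = 1833 − 12 = 1821.

1821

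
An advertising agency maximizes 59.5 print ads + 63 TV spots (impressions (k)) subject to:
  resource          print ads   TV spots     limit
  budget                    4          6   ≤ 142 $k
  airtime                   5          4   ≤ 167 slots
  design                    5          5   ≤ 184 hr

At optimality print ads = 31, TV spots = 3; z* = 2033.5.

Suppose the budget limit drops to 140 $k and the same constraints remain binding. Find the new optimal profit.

Binding: budget and airtime. Non-binding: design (14 unused).
By complementary slackness, y = 0 for the non-binding constraint.
Dual feasibility on the basic columns requires 4·y_budget + 5·y_airtime = 59.5, 6·y_budget + 4·y_airtime = 63.
→ y_budget = 5.5 and y_airtime = 7.5.
Δz = y_budget·Δb = 5.5 × (-2) = -11, so new z* = 2033.5 − 11 = 2022.5.

2022.5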